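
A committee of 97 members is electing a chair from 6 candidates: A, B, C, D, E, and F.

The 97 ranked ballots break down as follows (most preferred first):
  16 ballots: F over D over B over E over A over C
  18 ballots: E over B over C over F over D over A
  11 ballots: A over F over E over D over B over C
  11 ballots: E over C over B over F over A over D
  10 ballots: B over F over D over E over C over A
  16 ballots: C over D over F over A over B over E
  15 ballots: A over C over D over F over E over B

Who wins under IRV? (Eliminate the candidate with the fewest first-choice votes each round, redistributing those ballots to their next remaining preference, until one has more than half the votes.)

Round 1: A 26, B 10, C 16, D 0, E 29, F 16. D eliminated.
Round 2: A 26, B 10, C 16, E 29, F 16. B eliminated.
Round 3: A 26, C 16, E 29, F 26. C eliminated.
Round 4: A 26, E 29, F 42. A eliminated.
Round 5: E 29, F 68. F has a majority (≥49).

F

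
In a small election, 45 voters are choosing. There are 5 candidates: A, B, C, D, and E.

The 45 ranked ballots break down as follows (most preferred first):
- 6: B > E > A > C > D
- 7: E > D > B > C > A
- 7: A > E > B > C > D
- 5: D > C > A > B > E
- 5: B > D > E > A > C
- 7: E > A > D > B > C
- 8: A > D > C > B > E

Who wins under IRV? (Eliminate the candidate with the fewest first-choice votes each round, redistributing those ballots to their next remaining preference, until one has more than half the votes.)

Round 1: A 15, B 11, C 0, D 5, E 14. C eliminated.
Round 2: A 15, B 11, D 5, E 14. D eliminated.
Round 3: A 20, B 11, E 14. B eliminated.
Round 4: A 20, E 25. E has a majority (≥23).

E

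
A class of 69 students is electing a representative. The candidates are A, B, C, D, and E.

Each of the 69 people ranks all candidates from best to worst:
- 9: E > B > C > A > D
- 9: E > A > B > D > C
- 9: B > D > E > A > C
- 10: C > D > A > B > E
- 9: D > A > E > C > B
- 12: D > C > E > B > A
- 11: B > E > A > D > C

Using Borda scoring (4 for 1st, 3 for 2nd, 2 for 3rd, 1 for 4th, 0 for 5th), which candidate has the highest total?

A: 9×1 + 9×3 + 9×1 + 10×2 + 9×3 + 12×0 + 11×2 = 114
B: 9×3 + 9×2 + 9×4 + 10×1 + 9×0 + 12×1 + 11×4 = 147
C: 9×2 + 9×0 + 9×0 + 10×4 + 9×1 + 12×3 + 11×0 = 103
D: 9×0 + 9×1 + 9×3 + 10×3 + 9×4 + 12×4 + 11×1 = 161
E: 9×4 + 9×4 + 9×2 + 10×0 + 9×2 + 12×2 + 11×3 = 165

E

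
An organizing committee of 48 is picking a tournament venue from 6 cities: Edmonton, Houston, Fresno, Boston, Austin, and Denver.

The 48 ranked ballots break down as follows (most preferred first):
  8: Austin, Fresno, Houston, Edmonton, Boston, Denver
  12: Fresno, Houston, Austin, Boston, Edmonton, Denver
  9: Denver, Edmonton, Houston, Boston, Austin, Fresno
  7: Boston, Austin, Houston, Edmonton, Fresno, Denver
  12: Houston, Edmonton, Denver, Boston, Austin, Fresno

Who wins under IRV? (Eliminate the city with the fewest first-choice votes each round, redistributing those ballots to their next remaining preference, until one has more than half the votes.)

Round 1: Edmonton 0, Houston 12, Fresno 12, Boston 7, Austin 8, Denver 9. Edmonton eliminated.
Round 2: Houston 12, Fresno 12, Boston 7, Austin 8, Denver 9. Boston eliminated.
Round 3: Houston 12, Fresno 12, Austin 15, Denver 9. Denver eliminated.
Round 4: Houston 21, Fresno 12, Austin 15. Fresno eliminated.
Round 5: Houston 33, Austin 15. Houston has a majority (≥25).

Houston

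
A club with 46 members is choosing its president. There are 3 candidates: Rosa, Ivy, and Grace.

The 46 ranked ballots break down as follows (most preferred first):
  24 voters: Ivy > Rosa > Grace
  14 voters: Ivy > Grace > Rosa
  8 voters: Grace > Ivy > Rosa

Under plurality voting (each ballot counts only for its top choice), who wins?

First-place votes: Rosa 0, Ivy 38, Grace 8.

Ivy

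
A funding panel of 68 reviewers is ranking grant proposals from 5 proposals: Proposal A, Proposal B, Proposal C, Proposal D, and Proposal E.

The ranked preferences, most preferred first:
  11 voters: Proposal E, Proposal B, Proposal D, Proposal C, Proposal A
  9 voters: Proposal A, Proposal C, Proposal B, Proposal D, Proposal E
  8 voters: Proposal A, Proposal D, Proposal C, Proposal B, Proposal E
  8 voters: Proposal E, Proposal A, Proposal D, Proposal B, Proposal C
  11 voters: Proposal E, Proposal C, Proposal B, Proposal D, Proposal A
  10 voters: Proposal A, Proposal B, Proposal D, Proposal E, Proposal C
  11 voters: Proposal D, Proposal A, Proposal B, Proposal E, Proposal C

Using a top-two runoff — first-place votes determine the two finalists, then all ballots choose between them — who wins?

Round 1 first-place votes: Proposal A 27, Proposal B 0, Proposal C 0, Proposal D 11, Proposal E 30. Proposal E and Proposal A advance.
Runoff: Proposal E is ranked above Proposal A on 30 ballots, Proposal A above Proposal E on 38.

Proposal A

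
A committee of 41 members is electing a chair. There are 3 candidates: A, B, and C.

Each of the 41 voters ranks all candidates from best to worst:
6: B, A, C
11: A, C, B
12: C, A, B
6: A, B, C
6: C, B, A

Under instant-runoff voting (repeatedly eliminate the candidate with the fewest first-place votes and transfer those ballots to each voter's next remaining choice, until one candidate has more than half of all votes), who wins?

Round 1: A 17, B 6, C 18. B eliminated.
Round 2: A 23, C 18. A has a majority (≥21).

A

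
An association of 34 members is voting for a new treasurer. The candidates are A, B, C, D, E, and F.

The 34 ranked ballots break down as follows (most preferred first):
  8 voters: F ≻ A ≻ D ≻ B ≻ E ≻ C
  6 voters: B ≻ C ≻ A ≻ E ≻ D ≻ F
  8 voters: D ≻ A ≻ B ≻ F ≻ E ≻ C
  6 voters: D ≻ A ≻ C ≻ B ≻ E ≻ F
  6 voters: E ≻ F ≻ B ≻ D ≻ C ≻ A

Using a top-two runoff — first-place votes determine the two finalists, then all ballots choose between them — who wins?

Round 1 first-place votes: A 0, B 6, C 0, D 14, E 6, F 8. D and F advance.
Runoff: D is ranked above F on 20 ballots, F above D on 14.

D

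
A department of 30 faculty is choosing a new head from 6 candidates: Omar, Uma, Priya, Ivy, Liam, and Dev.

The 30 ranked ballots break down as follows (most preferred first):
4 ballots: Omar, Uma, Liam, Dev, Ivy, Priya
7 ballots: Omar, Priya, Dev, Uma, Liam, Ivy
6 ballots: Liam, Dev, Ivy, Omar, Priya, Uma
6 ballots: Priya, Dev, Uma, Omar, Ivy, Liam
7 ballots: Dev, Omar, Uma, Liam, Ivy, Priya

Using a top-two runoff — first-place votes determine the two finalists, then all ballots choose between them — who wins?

Round 1 first-place votes: Omar 11, Uma 0, Priya 6, Ivy 0, Liam 6, Dev 7. Omar and Dev advance.
Runoff: Omar is ranked above Dev on 11 ballots, Dev above Omar on 19.

Dev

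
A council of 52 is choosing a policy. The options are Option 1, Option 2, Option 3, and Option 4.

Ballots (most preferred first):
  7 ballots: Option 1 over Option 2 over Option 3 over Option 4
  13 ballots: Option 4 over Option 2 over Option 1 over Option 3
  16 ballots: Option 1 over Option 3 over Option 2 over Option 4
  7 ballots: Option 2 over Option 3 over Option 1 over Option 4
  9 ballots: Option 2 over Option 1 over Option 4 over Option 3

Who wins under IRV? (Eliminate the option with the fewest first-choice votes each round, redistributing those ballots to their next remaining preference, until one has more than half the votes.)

Round 1: Option 1 23, Option 2 16, Option 3 0, Option 4 13. Option 3 eliminated.
Round 2: Option 1 23, Option 2 16, Option 4 13. Option 4 eliminated.
Round 3: Option 1 23, Option 2 29. Option 2 has a majority (≥27).

Option 2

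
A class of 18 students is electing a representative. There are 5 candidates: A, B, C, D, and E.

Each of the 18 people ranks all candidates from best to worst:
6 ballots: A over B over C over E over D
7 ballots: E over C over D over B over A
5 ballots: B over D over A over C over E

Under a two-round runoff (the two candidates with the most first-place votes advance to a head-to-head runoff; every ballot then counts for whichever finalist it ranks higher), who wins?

A

Round 1 first-place votes: A 6, B 5, C 0, D 0, E 7. E and A advance.
Runoff: E is ranked above A on 7 ballots, A above E on 11.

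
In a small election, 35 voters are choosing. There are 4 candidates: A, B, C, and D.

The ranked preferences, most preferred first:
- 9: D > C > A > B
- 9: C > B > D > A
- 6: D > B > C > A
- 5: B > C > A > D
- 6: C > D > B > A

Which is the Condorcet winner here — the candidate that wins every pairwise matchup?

C

C vs A: 35–0
C vs B: 24–11
C vs D: 20–15
C beats every other candidate.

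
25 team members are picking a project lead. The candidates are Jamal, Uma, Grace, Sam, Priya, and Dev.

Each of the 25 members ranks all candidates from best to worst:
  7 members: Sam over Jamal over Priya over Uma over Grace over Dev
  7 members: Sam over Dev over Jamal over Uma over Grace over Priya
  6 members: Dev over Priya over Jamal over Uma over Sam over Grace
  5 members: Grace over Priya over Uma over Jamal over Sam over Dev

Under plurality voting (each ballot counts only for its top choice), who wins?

First-place votes: Jamal 0, Uma 0, Grace 5, Sam 14, Priya 0, Dev 6.

Sam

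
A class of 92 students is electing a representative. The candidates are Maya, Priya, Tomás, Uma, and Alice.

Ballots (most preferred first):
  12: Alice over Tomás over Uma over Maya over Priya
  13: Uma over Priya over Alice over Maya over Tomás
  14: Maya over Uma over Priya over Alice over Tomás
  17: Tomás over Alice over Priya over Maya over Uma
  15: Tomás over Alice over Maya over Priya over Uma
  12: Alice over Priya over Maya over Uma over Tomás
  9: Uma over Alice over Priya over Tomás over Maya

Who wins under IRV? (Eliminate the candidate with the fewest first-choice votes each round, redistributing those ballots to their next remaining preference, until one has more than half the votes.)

Uma

Round 1: Maya 14, Priya 0, Tomás 32, Uma 22, Alice 24. Priya eliminated.
Round 2: Maya 14, Tomás 32, Uma 22, Alice 24. Maya eliminated.
Round 3: Tomás 32, Uma 36, Alice 24. Alice eliminated.
Round 4: Tomás 44, Uma 48. Uma has a majority (≥47).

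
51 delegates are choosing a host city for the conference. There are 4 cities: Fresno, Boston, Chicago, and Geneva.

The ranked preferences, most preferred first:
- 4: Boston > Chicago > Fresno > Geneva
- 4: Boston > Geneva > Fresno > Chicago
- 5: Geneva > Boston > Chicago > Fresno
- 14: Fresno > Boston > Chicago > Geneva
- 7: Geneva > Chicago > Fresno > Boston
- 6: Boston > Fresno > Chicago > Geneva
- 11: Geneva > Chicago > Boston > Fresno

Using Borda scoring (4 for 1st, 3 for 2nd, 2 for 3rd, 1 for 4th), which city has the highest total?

Fresno: 4×2 + 4×2 + 5×1 + 14×4 + 7×2 + 6×3 + 11×1 = 120
Boston: 4×4 + 4×4 + 5×3 + 14×3 + 7×1 + 6×4 + 11×2 = 142
Chicago: 4×3 + 4×1 + 5×2 + 14×2 + 7×3 + 6×2 + 11×3 = 120
Geneva: 4×1 + 4×3 + 5×4 + 14×1 + 7×4 + 6×1 + 11×4 = 128

Boston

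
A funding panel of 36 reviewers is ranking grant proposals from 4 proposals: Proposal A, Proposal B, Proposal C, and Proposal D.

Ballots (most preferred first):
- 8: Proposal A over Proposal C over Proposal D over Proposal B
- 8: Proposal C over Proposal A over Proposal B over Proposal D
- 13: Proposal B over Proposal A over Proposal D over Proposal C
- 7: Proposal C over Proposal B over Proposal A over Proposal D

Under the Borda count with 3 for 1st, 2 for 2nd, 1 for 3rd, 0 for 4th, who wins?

Proposal A: 8×3 + 8×2 + 13×2 + 7×1 = 73
Proposal B: 8×0 + 8×1 + 13×3 + 7×2 = 61
Proposal C: 8×2 + 8×3 + 13×0 + 7×3 = 61
Proposal D: 8×1 + 8×0 + 13×1 + 7×0 = 21

Proposal A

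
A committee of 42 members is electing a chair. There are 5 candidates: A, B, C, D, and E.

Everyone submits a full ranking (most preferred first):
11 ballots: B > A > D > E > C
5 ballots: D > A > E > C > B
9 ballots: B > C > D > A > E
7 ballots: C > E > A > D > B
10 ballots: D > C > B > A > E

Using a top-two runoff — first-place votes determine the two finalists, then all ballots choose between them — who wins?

Round 1 first-place votes: A 0, B 20, C 7, D 15, E 0. B and D advance.
Runoff: B is ranked above D on 20 ballots, D above B on 22.

D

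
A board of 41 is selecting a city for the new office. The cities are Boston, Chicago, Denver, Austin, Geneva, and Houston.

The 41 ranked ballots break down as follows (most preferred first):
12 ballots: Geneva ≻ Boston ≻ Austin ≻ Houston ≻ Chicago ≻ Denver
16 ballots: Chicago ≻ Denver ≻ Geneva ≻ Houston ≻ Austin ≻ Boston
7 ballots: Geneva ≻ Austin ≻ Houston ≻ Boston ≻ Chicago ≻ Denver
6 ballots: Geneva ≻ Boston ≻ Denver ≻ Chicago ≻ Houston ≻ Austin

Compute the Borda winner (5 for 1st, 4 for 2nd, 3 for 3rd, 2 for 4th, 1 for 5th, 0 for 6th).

Boston: 12×4 + 16×0 + 7×2 + 6×4 = 86
Chicago: 12×1 + 16×5 + 7×1 + 6×2 = 111
Denver: 12×0 + 16×4 + 7×0 + 6×3 = 82
Austin: 12×3 + 16×1 + 7×4 + 6×0 = 80
Geneva: 12×5 + 16×3 + 7×5 + 6×5 = 173
Houston: 12×2 + 16×2 + 7×3 + 6×1 = 83

Geneva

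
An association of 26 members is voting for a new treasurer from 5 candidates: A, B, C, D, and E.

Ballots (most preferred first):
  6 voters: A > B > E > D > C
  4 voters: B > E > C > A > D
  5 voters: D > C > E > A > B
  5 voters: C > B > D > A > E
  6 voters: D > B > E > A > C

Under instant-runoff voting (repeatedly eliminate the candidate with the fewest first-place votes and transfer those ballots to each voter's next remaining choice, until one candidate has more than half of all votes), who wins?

Round 1: A 6, B 4, C 5, D 11, E 0. E eliminated.
Round 2: A 6, B 4, C 5, D 11. B eliminated.
Round 3: A 6, C 9, D 11. A eliminated.
Round 4: C 9, D 17. D has a majority (≥14).

D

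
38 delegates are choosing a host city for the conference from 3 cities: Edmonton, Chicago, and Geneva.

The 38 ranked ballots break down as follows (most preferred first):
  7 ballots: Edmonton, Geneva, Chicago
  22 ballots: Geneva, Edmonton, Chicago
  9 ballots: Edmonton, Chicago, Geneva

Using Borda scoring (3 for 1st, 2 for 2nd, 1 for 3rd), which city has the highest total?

Edmonton

Edmonton: 7×3 + 22×2 + 9×3 = 92
Chicago: 7×1 + 22×1 + 9×2 = 47
Geneva: 7×2 + 22×3 + 9×1 = 89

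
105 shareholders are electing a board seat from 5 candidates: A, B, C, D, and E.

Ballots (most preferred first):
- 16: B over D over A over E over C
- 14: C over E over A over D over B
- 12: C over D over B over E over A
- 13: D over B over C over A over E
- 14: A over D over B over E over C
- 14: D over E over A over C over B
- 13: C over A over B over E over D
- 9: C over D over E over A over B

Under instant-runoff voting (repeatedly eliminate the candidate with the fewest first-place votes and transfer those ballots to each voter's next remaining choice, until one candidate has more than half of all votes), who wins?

Round 1: A 14, B 16, C 48, D 27, E 0. E eliminated.
Round 2: A 14, B 16, C 48, D 27. A eliminated.
Round 3: B 16, C 48, D 41. B eliminated.
Round 4: C 48, D 57. D has a majority (≥53).

D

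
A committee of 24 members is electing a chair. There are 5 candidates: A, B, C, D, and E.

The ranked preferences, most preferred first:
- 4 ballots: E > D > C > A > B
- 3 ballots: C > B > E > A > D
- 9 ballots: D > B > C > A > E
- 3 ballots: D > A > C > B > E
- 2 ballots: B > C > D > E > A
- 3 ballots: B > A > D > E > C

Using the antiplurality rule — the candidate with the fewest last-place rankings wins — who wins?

Last-place votes: A 2, B 4, C 3, D 3, E 12.

A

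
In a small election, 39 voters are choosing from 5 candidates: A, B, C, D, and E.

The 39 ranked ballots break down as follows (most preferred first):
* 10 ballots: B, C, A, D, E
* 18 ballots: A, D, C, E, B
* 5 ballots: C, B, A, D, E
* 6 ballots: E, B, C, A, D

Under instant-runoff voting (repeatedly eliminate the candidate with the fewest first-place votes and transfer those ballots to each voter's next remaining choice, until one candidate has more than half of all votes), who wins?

Round 1: A 18, B 10, C 5, D 0, E 6. D eliminated.
Round 2: A 18, B 10, C 5, E 6. C eliminated.
Round 3: A 18, B 15, E 6. E eliminated.
Round 4: A 18, B 21. B has a majority (≥20).

B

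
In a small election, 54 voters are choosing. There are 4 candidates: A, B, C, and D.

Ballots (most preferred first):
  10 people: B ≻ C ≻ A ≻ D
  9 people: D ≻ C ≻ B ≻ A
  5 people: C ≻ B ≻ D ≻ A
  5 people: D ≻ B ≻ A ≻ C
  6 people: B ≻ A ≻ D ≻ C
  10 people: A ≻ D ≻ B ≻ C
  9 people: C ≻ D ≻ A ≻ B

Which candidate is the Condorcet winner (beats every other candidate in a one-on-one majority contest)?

D vs A: 28–26
D vs B: 33–21
D vs C: 30–24
D beats every other candidate.

D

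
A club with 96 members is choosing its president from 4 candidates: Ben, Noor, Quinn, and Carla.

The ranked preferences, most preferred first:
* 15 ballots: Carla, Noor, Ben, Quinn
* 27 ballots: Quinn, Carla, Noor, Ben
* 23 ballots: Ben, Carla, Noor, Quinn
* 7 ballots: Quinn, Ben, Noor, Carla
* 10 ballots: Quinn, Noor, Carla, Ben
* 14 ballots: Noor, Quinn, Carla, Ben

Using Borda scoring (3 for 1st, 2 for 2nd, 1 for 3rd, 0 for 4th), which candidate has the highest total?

Ben: 15×1 + 27×0 + 23×3 + 7×2 + 10×0 + 14×0 = 98
Noor: 15×2 + 27×1 + 23×1 + 7×1 + 10×2 + 14×3 = 149
Quinn: 15×0 + 27×3 + 23×0 + 7×3 + 10×3 + 14×2 = 160
Carla: 15×3 + 27×2 + 23×2 + 7×0 + 10×1 + 14×1 = 169

Carla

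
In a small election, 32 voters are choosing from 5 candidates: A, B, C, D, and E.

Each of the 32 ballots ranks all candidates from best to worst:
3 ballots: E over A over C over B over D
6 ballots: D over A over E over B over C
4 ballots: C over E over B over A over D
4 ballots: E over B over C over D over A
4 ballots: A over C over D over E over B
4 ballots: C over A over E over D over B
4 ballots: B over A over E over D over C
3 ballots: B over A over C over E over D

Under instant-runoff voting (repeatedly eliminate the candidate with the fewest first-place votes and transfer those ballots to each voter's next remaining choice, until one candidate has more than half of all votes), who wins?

Round 1: A 4, B 7, C 8, D 6, E 7. A eliminated.
Round 2: B 7, C 12, D 6, E 7. D eliminated.
Round 3: B 7, C 12, E 13. B eliminated.
Round 4: C 15, E 17. E has a majority (≥17).

E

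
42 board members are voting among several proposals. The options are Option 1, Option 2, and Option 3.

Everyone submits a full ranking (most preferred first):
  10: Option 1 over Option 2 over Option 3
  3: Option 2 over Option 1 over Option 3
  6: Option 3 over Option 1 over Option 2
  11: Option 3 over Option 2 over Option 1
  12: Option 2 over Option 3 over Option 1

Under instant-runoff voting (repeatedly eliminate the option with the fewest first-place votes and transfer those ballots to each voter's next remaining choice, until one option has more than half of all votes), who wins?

Option 2

Round 1: Option 1 10, Option 2 15, Option 3 17. Option 1 eliminated.
Round 2: Option 2 25, Option 3 17. Option 2 has a majority (≥22).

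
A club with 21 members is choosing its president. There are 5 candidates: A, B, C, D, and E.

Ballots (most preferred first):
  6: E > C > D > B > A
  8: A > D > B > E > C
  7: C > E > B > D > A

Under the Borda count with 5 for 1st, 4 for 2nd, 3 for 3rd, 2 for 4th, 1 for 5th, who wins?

E

A: 6×1 + 8×5 + 7×1 = 53
B: 6×2 + 8×3 + 7×3 = 57
C: 6×4 + 8×1 + 7×5 = 67
D: 6×3 + 8×4 + 7×2 = 64
E: 6×5 + 8×2 + 7×4 = 74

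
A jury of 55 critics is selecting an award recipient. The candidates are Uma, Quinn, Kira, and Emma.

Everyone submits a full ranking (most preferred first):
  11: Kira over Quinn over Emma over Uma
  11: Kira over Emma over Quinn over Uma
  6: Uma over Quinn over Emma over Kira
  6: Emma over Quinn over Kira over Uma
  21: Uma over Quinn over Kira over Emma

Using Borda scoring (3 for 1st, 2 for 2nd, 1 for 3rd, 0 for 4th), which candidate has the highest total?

Quinn

Uma: 11×0 + 11×0 + 6×3 + 6×0 + 21×3 = 81
Quinn: 11×2 + 11×1 + 6×2 + 6×2 + 21×2 = 99
Kira: 11×3 + 11×3 + 6×0 + 6×1 + 21×1 = 93
Emma: 11×1 + 11×2 + 6×1 + 6×3 + 21×0 = 57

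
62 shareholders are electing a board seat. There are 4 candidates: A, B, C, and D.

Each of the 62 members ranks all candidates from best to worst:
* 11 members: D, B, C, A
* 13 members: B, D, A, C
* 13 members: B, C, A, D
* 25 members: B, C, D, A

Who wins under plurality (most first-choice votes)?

First-place votes: A 0, B 51, C 0, D 11.

B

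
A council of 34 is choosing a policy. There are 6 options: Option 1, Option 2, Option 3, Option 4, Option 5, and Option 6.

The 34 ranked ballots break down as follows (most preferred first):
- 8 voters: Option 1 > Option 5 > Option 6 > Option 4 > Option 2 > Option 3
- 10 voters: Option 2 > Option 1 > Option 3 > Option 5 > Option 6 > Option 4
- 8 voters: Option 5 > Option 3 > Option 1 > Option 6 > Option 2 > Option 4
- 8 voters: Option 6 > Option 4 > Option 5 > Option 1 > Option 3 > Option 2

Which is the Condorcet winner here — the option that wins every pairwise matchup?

Option 1 vs Option 2: 24–10
Option 1 vs Option 3: 26–8
Option 1 vs Option 4: 26–8
Option 1 vs Option 5: 18–16
Option 1 vs Option 6: 26–8
Option 1 beats every other option.

Option 1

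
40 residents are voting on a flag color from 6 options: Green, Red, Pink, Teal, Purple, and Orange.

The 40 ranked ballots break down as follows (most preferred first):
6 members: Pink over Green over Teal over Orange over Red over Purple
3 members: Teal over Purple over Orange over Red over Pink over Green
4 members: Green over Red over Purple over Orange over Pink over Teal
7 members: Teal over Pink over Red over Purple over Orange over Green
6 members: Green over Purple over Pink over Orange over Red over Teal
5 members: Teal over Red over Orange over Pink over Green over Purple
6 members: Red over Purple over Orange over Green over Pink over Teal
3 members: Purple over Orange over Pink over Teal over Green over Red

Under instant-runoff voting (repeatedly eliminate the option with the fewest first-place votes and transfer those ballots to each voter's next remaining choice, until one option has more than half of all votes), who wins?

Green

Round 1: Green 10, Red 6, Pink 6, Teal 15, Purple 3, Orange 0. Orange eliminated.
Round 2: Green 10, Red 6, Pink 6, Teal 15, Purple 3. Purple eliminated.
Round 3: Green 10, Red 6, Pink 9, Teal 15. Red eliminated.
Round 4: Green 16, Pink 9, Teal 15. Pink eliminated.
Round 5: Green 22, Teal 18. Green has a majority (≥21).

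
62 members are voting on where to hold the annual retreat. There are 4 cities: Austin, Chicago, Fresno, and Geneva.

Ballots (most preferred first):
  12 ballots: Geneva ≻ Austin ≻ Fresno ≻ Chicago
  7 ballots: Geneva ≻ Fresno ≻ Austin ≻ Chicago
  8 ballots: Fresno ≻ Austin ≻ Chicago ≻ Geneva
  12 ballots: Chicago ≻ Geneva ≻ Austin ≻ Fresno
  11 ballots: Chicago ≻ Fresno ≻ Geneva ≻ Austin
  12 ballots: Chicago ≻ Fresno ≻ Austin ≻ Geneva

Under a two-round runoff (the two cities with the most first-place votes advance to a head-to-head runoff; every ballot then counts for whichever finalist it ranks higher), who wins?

Chicago

Round 1 first-place votes: Austin 0, Chicago 35, Fresno 8, Geneva 19. Chicago and Geneva advance.
Runoff: Chicago is ranked above Geneva on 43 ballots, Geneva above Chicago on 19.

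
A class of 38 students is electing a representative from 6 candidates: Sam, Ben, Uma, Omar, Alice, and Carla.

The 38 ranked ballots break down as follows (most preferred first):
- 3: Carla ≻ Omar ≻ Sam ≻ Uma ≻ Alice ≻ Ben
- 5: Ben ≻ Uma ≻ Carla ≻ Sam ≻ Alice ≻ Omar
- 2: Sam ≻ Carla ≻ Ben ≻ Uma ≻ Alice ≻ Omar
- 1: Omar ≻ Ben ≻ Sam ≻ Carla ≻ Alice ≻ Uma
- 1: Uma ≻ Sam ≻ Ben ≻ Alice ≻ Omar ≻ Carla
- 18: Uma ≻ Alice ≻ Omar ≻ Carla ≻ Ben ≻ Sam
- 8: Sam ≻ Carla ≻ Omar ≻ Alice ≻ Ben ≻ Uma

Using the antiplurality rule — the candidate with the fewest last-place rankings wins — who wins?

Alice

Last-place votes: Sam 18, Ben 3, Uma 9, Omar 7, Alice 0, Carla 1.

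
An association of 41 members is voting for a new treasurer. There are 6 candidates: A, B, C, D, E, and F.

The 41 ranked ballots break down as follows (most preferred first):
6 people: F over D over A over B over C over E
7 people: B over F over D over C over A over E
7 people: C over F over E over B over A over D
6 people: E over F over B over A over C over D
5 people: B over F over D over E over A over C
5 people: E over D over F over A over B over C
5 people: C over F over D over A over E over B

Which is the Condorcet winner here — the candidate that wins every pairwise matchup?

F vs A: 41–0
F vs B: 29–12
F vs C: 29–12
F vs D: 36–5
F vs E: 30–11
F beats every other candidate.

F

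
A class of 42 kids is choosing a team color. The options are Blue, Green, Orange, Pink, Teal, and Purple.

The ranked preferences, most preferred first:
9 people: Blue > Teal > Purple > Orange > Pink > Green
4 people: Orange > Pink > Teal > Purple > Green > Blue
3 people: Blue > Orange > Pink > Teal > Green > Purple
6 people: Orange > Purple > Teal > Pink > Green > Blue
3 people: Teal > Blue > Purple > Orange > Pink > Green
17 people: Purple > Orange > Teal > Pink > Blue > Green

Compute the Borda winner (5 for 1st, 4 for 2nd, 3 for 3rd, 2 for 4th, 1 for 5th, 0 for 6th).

Orange

Blue: 9×5 + 4×0 + 3×5 + 6×0 + 3×4 + 17×1 = 89
Green: 9×0 + 4×1 + 3×1 + 6×1 + 3×0 + 17×0 = 13
Orange: 9×2 + 4×5 + 3×4 + 6×5 + 3×2 + 17×4 = 154
Pink: 9×1 + 4×4 + 3×3 + 6×2 + 3×1 + 17×2 = 83
Teal: 9×4 + 4×3 + 3×2 + 6×3 + 3×5 + 17×3 = 138
Purple: 9×3 + 4×2 + 3×0 + 6×4 + 3×3 + 17×5 = 153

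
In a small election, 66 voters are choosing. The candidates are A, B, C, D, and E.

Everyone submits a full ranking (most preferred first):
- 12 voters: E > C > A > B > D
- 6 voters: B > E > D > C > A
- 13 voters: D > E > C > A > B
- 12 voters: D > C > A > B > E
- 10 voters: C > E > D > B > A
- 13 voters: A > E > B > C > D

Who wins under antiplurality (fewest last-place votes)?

Last-place votes: A 16, B 13, C 0, D 25, E 12.

C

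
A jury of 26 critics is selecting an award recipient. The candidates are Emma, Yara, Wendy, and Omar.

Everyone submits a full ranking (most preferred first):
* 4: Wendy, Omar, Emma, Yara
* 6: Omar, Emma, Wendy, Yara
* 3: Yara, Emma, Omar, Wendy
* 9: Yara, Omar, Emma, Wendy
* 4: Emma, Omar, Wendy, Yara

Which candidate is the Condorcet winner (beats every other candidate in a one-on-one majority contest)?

Omar vs Emma: 19–7
Omar vs Yara: 14–12
Omar vs Wendy: 22–4
Omar beats every other candidate.

Omar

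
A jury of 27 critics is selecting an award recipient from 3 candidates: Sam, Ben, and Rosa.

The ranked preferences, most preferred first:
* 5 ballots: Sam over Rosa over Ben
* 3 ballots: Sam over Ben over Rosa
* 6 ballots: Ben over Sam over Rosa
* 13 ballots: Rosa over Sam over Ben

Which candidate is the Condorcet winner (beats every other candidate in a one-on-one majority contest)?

Sam vs Ben: 21–6
Sam vs Rosa: 14–13
Sam beats every other candidate.

Sam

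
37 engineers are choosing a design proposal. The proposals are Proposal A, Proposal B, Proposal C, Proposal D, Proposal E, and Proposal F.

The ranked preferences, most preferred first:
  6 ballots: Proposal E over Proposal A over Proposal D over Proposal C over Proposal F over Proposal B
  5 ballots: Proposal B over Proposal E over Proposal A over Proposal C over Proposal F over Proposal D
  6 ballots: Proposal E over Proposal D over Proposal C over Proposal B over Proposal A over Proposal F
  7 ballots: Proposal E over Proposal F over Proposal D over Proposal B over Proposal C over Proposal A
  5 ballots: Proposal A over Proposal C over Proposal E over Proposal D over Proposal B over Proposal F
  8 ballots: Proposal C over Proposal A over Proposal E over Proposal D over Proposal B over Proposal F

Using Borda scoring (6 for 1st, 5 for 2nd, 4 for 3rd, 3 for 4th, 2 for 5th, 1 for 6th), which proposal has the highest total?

Proposal E

Proposal A: 6×5 + 5×4 + 6×2 + 7×1 + 5×6 + 8×5 = 139
Proposal B: 6×1 + 5×6 + 6×3 + 7×3 + 5×2 + 8×2 = 101
Proposal C: 6×3 + 5×3 + 6×4 + 7×2 + 5×5 + 8×6 = 144
Proposal D: 6×4 + 5×1 + 6×5 + 7×4 + 5×3 + 8×3 = 126
Proposal E: 6×6 + 5×5 + 6×6 + 7×6 + 5×4 + 8×4 = 191
Proposal F: 6×2 + 5×2 + 6×1 + 7×5 + 5×1 + 8×1 = 76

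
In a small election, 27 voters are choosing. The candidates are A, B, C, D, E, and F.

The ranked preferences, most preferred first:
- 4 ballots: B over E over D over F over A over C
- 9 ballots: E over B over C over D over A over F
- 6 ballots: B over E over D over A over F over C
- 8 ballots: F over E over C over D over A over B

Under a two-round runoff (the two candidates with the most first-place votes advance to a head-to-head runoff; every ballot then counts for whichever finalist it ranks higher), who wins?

E

Round 1 first-place votes: A 0, B 10, C 0, D 0, E 9, F 8. B and E advance.
Runoff: B is ranked above E on 10 ballots, E above B on 17.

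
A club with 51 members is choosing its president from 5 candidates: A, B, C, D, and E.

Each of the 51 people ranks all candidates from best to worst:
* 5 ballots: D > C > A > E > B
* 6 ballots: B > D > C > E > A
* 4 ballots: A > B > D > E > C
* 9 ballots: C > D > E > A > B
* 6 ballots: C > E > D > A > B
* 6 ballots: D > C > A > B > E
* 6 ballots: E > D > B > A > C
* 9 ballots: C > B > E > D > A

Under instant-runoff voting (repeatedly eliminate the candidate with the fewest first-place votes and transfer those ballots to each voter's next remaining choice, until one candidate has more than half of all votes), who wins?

D

Round 1: A 4, B 6, C 24, D 11, E 6. A eliminated.
Round 2: B 10, C 24, D 11, E 6. E eliminated.
Round 3: B 10, C 24, D 17. B eliminated.
Round 4: C 24, D 27. D has a majority (≥26).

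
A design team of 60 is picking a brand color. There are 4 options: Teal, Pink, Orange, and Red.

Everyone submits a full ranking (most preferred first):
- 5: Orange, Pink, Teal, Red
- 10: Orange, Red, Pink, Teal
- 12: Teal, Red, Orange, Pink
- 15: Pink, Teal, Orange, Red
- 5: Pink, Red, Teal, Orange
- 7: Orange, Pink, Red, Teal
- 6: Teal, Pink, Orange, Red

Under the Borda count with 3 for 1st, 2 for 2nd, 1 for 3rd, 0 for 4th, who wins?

Teal: 5×1 + 10×0 + 12×3 + 15×2 + 5×1 + 7×0 + 6×3 = 94
Pink: 5×2 + 10×1 + 12×0 + 15×3 + 5×3 + 7×2 + 6×2 = 106
Orange: 5×3 + 10×3 + 12×1 + 15×1 + 5×0 + 7×3 + 6×1 = 99
Red: 5×0 + 10×2 + 12×2 + 15×0 + 5×2 + 7×1 + 6×0 = 61

Pink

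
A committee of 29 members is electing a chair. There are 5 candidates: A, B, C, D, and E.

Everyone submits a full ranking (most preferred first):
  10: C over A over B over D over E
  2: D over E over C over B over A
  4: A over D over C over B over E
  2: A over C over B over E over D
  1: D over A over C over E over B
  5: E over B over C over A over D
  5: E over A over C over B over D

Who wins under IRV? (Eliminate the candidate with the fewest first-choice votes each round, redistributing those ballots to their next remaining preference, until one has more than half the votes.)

C

Round 1: A 6, B 0, C 10, D 3, E 10. B eliminated.
Round 2: A 6, C 10, D 3, E 10. D eliminated.
Round 3: A 7, C 10, E 12. A eliminated.
Round 4: C 17, E 12. C has a majority (≥15).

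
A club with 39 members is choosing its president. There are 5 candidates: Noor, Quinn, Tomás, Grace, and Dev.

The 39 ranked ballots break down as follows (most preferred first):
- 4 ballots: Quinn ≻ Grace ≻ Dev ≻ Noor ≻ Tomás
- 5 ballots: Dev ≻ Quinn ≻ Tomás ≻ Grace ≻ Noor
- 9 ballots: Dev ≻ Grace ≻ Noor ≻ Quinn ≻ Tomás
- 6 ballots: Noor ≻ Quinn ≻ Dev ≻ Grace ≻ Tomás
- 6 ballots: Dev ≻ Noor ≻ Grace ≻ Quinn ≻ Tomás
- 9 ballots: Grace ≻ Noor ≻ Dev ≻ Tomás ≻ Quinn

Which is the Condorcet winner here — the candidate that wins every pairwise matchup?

Dev

Dev vs Noor: 24–15
Dev vs Quinn: 29–10
Dev vs Tomás: 39–0
Dev vs Grace: 26–13
Dev beats every other candidate.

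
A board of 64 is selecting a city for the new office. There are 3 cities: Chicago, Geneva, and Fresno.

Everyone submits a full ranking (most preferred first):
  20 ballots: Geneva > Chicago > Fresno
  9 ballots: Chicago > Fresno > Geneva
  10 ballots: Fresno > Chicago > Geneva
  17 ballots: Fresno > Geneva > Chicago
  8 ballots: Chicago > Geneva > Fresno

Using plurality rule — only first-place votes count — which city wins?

First-place votes: Chicago 17, Geneva 20, Fresno 27.

Fresno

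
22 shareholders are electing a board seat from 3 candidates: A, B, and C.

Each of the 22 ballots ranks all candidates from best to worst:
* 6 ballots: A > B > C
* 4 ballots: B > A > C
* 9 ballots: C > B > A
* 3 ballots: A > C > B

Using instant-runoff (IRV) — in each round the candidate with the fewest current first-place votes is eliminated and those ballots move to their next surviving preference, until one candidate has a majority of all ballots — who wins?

Round 1: A 9, B 4, C 9. B eliminated.
Round 2: A 13, C 9. A has a majority (≥12).

A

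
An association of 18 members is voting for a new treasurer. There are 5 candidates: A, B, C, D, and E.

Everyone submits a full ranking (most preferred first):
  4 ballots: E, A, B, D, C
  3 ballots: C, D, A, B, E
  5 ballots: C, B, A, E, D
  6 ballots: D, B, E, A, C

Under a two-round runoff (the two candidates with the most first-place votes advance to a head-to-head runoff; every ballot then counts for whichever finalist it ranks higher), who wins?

D

Round 1 first-place votes: A 0, B 0, C 8, D 6, E 4. C and D advance.
Runoff: C is ranked above D on 8 ballots, D above C on 10.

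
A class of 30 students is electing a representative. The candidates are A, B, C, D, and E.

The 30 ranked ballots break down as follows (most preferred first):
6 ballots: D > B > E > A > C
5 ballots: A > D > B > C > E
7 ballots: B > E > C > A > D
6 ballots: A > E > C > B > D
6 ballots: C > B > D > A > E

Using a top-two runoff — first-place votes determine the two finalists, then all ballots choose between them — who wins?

B

Round 1 first-place votes: A 11, B 7, C 6, D 6, E 0. A and B advance.
Runoff: A is ranked above B on 11 ballots, B above A on 19.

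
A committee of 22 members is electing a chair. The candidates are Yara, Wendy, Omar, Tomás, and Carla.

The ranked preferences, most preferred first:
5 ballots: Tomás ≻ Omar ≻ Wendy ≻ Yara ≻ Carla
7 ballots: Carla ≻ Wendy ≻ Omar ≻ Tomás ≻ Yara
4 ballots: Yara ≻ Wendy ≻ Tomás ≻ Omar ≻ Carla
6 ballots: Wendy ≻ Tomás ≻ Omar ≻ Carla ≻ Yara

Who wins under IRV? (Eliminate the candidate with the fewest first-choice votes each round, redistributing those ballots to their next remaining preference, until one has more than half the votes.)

Round 1: Yara 4, Wendy 6, Omar 0, Tomás 5, Carla 7. Omar eliminated.
Round 2: Yara 4, Wendy 6, Tomás 5, Carla 7. Yara eliminated.
Round 3: Wendy 10, Tomás 5, Carla 7. Tomás eliminated.
Round 4: Wendy 15, Carla 7. Wendy has a majority (≥12).

Wendy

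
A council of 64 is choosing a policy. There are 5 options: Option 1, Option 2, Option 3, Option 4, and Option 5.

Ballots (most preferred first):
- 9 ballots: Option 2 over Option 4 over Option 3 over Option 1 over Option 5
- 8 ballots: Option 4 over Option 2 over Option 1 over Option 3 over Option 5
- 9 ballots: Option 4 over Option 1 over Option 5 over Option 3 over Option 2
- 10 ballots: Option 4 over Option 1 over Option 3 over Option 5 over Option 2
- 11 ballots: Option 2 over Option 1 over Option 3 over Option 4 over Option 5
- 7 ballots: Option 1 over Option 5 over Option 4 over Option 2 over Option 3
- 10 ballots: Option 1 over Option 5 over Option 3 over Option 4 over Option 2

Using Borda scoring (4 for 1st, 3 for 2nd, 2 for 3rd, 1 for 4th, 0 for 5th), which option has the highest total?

Option 1: 9×1 + 8×2 + 9×3 + 10×3 + 11×3 + 7×4 + 10×4 = 183
Option 2: 9×4 + 8×3 + 9×0 + 10×0 + 11×4 + 7×1 + 10×0 = 111
Option 3: 9×2 + 8×1 + 9×1 + 10×2 + 11×2 + 7×0 + 10×2 = 97
Option 4: 9×3 + 8×4 + 9×4 + 10×4 + 11×1 + 7×2 + 10×1 = 170
Option 5: 9×0 + 8×0 + 9×2 + 10×1 + 11×0 + 7×3 + 10×3 = 79

Option 1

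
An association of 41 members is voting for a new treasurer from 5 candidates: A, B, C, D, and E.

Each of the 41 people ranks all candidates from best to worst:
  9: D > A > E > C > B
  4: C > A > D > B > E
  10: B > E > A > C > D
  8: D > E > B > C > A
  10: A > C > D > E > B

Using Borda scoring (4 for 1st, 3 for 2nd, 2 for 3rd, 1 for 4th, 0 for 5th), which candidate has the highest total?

A

A: 9×3 + 4×3 + 10×2 + 8×0 + 10×4 = 99
B: 9×0 + 4×1 + 10×4 + 8×2 + 10×0 = 60
C: 9×1 + 4×4 + 10×1 + 8×1 + 10×3 = 73
D: 9×4 + 4×2 + 10×0 + 8×4 + 10×2 = 96
E: 9×2 + 4×0 + 10×3 + 8×3 + 10×1 = 82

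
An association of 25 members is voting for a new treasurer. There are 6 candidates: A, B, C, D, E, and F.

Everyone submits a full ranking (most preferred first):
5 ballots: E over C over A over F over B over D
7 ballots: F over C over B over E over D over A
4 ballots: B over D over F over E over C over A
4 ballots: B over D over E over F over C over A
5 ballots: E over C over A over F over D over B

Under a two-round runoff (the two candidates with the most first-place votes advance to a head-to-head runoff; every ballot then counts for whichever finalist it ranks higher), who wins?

B

Round 1 first-place votes: A 0, B 8, C 0, D 0, E 10, F 7. E and B advance.
Runoff: E is ranked above B on 10 ballots, B above E on 15.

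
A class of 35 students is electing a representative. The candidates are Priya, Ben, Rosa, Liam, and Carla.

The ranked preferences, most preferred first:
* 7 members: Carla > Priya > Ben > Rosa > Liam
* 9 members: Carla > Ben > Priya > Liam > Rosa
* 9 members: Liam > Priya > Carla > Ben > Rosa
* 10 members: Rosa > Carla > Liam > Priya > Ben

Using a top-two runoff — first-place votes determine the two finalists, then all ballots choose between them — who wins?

Carla

Round 1 first-place votes: Priya 0, Ben 0, Rosa 10, Liam 9, Carla 16. Carla and Rosa advance.
Runoff: Carla is ranked above Rosa on 25 ballots, Rosa above Carla on 10.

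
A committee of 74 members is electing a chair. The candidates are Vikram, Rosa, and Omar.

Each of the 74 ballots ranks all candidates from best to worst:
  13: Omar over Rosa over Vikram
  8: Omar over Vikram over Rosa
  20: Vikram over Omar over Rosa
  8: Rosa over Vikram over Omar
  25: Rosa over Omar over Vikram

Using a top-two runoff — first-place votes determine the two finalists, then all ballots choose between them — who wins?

Round 1 first-place votes: Vikram 20, Rosa 33, Omar 21. Rosa and Omar advance.
Runoff: Rosa is ranked above Omar on 33 ballots, Omar above Rosa on 41.

Omar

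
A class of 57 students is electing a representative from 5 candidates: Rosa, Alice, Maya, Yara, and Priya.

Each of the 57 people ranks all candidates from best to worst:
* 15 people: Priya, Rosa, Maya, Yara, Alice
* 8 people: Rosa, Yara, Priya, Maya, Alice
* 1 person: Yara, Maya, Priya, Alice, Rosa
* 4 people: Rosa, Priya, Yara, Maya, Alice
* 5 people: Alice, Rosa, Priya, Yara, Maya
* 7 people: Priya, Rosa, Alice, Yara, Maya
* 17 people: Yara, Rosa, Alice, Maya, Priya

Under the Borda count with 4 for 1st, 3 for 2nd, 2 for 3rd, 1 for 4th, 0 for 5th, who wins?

Rosa: 15×3 + 8×4 + 1×0 + 4×4 + 5×3 + 7×3 + 17×3 = 180
Alice: 15×0 + 8×0 + 1×1 + 4×0 + 5×4 + 7×2 + 17×2 = 69
Maya: 15×2 + 8×1 + 1×3 + 4×1 + 5×0 + 7×0 + 17×1 = 62
Yara: 15×1 + 8×3 + 1×4 + 4×2 + 5×1 + 7×1 + 17×4 = 131
Priya: 15×4 + 8×2 + 1×2 + 4×3 + 5×2 + 7×4 + 17×0 = 128

Rosa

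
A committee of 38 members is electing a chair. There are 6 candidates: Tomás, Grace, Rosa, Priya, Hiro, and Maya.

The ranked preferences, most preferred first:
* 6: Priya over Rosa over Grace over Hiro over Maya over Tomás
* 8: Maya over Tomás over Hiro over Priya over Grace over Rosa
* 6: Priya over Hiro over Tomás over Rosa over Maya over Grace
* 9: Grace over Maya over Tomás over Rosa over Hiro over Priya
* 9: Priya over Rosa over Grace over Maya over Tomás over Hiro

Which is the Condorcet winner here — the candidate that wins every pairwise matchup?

Priya vs Tomás: 21–17
Priya vs Grace: 29–9
Priya vs Rosa: 29–9
Priya vs Hiro: 21–17
Priya vs Maya: 21–17
Priya beats every other candidate.

Priya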